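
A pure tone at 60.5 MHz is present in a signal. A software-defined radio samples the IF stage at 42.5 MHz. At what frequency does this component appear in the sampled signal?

18 MHz

60.5 MHz mod fs = 18 MHz.
18 MHz ≤ fs/2 = 21.25 MHz, appears at 18 MHz.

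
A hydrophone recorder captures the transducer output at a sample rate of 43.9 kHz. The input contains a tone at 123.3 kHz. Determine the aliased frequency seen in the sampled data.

123.3 kHz mod fs = 35.5 kHz.
35.5 kHz > fs/2 = 21.95 kHz, folds to fs − 35.5 kHz = 8.4 kHz.

8.4 kHz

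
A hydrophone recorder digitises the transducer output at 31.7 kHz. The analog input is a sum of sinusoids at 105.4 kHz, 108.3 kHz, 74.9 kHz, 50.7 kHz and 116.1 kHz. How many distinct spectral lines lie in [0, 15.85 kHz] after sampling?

5

fs/2 = 15.85 kHz.
105.4 kHz mod fs = 10.3 kHz.
10.3 kHz ≤ fs/2 = 15.85 kHz, appears at 10.3 kHz.
108.3 kHz mod fs = 13.2 kHz.
13.2 kHz ≤ fs/2 = 15.85 kHz, appears at 13.2 kHz.
74.9 kHz mod fs = 11.5 kHz.
11.5 kHz ≤ fs/2 = 15.85 kHz, appears at 11.5 kHz.
50.7 kHz mod fs = 19 kHz.
19 kHz > fs/2 = 15.85 kHz, folds to fs − 19 kHz = 12.7 kHz.
116.1 kHz mod fs = 21 kHz.
21 kHz > fs/2 = 15.85 kHz, folds to fs − 21 kHz = 10.7 kHz.
Distinct values: {10.3 kHz, 10.7 kHz, 11.5 kHz, 12.7 kHz, 13.2 kHz} → 5.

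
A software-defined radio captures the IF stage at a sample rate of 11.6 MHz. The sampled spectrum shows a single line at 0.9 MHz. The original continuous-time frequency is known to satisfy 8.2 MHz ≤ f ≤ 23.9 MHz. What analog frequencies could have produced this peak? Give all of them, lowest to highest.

Frequencies that alias to 0.9 MHz are k·fs ± 0.9 MHz for integer k ≥ 0.
k=0: 0.9 MHz.
k=1: 10.7 MHz, 12.5 MHz.
k=2: 22.3 MHz, 24.1 MHz.
k=3: 33.9 MHz, 35.7 MHz.
Within [8.2 MHz, 23.9 MHz]: 10.7 MHz, 12.5 MHz, 22.3 MHz.

10.7 MHz, 12.5 MHz, 22.3 MHz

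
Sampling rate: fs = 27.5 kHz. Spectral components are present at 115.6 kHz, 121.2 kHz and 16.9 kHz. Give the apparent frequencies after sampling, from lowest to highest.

fs/2 = 13.75 kHz.
115.6 kHz mod fs = 5.6 kHz.
5.6 kHz ≤ fs/2 = 13.75 kHz, appears at 5.6 kHz.
121.2 kHz mod fs = 11.2 kHz.
11.2 kHz ≤ fs/2 = 13.75 kHz, appears at 11.2 kHz.
16.9 kHz > fs/2 = 13.75 kHz, folds to fs − 16.9 kHz = 10.6 kHz.
Distinct values: {5.6 kHz, 10.6 kHz, 11.2 kHz}.

5.6 kHz, 10.6 kHz, 11.2 kHz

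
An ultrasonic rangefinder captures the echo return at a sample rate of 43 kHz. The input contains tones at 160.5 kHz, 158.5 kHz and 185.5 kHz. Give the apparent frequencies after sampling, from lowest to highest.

11.5 kHz, 13.5 kHz

fs/2 = 21.5 kHz.
160.5 kHz mod fs = 31.5 kHz.
31.5 kHz > fs/2 = 21.5 kHz, folds to fs − 31.5 kHz = 11.5 kHz.
158.5 kHz mod fs = 29.5 kHz.
29.5 kHz > fs/2 = 21.5 kHz, folds to fs − 29.5 kHz = 13.5 kHz.
185.5 kHz mod fs = 13.5 kHz.
13.5 kHz ≤ fs/2 = 21.5 kHz, appears at 13.5 kHz.
Distinct values: {11.5 kHz, 13.5 kHz}.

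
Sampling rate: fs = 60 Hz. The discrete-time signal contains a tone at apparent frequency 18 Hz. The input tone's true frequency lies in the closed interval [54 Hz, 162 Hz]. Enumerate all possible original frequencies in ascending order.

78 Hz, 102 Hz, 138 Hz, 162 Hz

Frequencies that alias to 18 Hz are k·fs ± 18 Hz for integer k ≥ 0.
k=0: 18 Hz.
k=1: 42 Hz, 78 Hz.
k=2: 102 Hz, 138 Hz.
k=3: 162 Hz, 198 Hz.
k=4: 222 Hz, 258 Hz.
Within [54 Hz, 162 Hz]: 78 Hz, 102 Hz, 138 Hz, 162 Hz.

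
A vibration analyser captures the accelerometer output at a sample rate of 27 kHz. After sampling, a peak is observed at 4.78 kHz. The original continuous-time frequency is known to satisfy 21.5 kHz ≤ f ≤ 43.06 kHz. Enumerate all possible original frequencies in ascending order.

22.22 kHz, 31.78 kHz

Frequencies that alias to 4.78 kHz are k·fs ± 4.78 kHz for integer k ≥ 0.
k=0: 4.78 kHz.
k=1: 22.22 kHz, 31.78 kHz.
k=2: 49.22 kHz, 58.78 kHz.
Within [21.5 kHz, 43.06 kHz]: 22.22 kHz, 31.78 kHz.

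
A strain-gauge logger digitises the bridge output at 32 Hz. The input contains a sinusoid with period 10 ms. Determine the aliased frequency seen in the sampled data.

T = 10 ms → f = 1/T = 100 Hz.
100 Hz mod fs = 4 Hz.
4 Hz ≤ fs/2 = 16 Hz, appears at 4 Hz.

4 Hz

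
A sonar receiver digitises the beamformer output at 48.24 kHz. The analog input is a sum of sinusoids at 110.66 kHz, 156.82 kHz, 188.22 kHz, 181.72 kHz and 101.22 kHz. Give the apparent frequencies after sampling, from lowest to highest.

fs/2 = 24.12 kHz.
110.66 kHz mod fs = 14.18 kHz.
14.18 kHz ≤ fs/2 = 24.12 kHz, appears at 14.18 kHz.
156.82 kHz mod fs = 12.1 kHz.
12.1 kHz ≤ fs/2 = 24.12 kHz, appears at 12.1 kHz.
188.22 kHz mod fs = 43.5 kHz.
43.5 kHz > fs/2 = 24.12 kHz, folds to fs − 43.5 kHz = 4.74 kHz.
181.72 kHz mod fs = 37 kHz.
37 kHz > fs/2 = 24.12 kHz, folds to fs − 37 kHz = 11.24 kHz.
101.22 kHz mod fs = 4.74 kHz.
4.74 kHz ≤ fs/2 = 24.12 kHz, appears at 4.74 kHz.
Distinct values: {4.74 kHz, 11.24 kHz, 12.1 kHz, 14.18 kHz}.

4.74 kHz, 11.24 kHz, 12.1 kHz, 14.18 kHz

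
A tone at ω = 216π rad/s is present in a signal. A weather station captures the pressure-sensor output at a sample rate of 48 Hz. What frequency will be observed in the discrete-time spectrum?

12 Hz

ω = 216π rad/s → f = ω/(2π) = 108 Hz.
108 Hz mod fs = 12 Hz.
12 Hz ≤ fs/2 = 24 Hz, appears at 12 Hz.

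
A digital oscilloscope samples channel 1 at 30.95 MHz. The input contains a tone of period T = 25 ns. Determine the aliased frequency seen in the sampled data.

T = 25 ns → f = 1/T = 40 MHz.
40 MHz mod fs = 9.05 MHz.
9.05 MHz ≤ fs/2 = 15.475 MHz, appears at 9.05 MHz.

9.05 MHz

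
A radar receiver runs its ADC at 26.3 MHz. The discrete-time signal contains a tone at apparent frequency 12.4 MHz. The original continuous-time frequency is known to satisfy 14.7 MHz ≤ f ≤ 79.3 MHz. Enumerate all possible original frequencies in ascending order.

Frequencies that alias to 12.4 MHz are k·fs ± 12.4 MHz for integer k ≥ 0.
k=0: 12.4 MHz.
k=1: 13.9 MHz, 38.7 MHz.
k=2: 40.2 MHz, 65 MHz.
k=3: 66.5 MHz, 91.3 MHz.
k=4: 92.8 MHz, 117.6 MHz.
Within [14.7 MHz, 79.3 MHz]: 38.7 MHz, 40.2 MHz, 65 MHz, 66.5 MHz.

38.7 MHz, 40.2 MHz, 65 MHz, 66.5 MHz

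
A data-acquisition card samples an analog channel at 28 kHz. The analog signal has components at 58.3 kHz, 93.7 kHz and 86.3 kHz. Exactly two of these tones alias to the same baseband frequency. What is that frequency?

2.3 kHz

fs/2 = 14 kHz.
58.3 kHz mod fs = 2.3 kHz.
2.3 kHz ≤ fs/2 = 14 kHz, appears at 2.3 kHz.
93.7 kHz mod fs = 9.7 kHz.
9.7 kHz ≤ fs/2 = 14 kHz, appears at 9.7 kHz.
86.3 kHz mod fs = 2.3 kHz.
2.3 kHz ≤ fs/2 = 14 kHz, appears at 2.3 kHz.
58.3 kHz and 86.3 kHz both map to 2.3 kHz.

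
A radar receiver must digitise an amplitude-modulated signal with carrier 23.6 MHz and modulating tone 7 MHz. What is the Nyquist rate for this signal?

61.2 MHz

AM sidebands sit at fc ± fm = 16.6 MHz and 30.6 MHz.
Highest-frequency component: 30.6 MHz.
Nyquist rate = 2 × 30.6 MHz = 61.2 MHz.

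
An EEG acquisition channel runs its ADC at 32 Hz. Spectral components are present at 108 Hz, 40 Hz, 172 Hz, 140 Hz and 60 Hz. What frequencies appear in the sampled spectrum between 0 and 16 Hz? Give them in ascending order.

fs/2 = 16 Hz.
108 Hz mod fs = 12 Hz.
12 Hz ≤ fs/2 = 16 Hz, appears at 12 Hz.
40 Hz mod fs = 8 Hz.
8 Hz ≤ fs/2 = 16 Hz, appears at 8 Hz.
172 Hz mod fs = 12 Hz.
12 Hz ≤ fs/2 = 16 Hz, appears at 12 Hz.
140 Hz mod fs = 12 Hz.
12 Hz ≤ fs/2 = 16 Hz, appears at 12 Hz.
60 Hz mod fs = 28 Hz.
28 Hz > fs/2 = 16 Hz, folds to fs − 28 Hz = 4 Hz.
Distinct values: {4 Hz, 8 Hz, 12 Hz}.

4 Hz, 8 Hz, 12 Hz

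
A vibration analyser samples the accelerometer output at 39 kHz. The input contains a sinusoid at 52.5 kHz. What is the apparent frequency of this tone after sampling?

52.5 kHz mod fs = 13.5 kHz.
13.5 kHz ≤ fs/2 = 19.5 kHz, appears at 13.5 kHz.

13.5 kHz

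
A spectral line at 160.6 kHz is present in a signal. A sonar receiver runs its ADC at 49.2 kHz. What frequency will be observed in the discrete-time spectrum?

13 kHz

160.6 kHz mod fs = 13 kHz.
13 kHz ≤ fs/2 = 24.6 kHz, appears at 13 kHz.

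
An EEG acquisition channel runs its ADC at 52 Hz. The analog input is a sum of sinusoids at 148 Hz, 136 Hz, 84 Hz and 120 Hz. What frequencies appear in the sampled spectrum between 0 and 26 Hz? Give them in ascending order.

8 Hz, 16 Hz, 20 Hz

fs/2 = 26 Hz.
148 Hz mod fs = 44 Hz.
44 Hz > fs/2 = 26 Hz, folds to fs − 44 Hz = 8 Hz.
136 Hz mod fs = 32 Hz.
32 Hz > fs/2 = 26 Hz, folds to fs − 32 Hz = 20 Hz.
84 Hz mod fs = 32 Hz.
32 Hz > fs/2 = 26 Hz, folds to fs − 32 Hz = 20 Hz.
120 Hz mod fs = 16 Hz.
16 Hz ≤ fs/2 = 26 Hz, appears at 16 Hz.
Distinct values: {8 Hz, 16 Hz, 20 Hz}.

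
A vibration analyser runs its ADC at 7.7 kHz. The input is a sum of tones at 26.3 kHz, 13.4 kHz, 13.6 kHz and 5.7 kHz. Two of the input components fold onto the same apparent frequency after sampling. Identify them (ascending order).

5.7 kHz, 13.4 kHz

fs/2 = 3.85 kHz.
26.3 kHz mod fs = 3.2 kHz.
3.2 kHz ≤ fs/2 = 3.85 kHz, appears at 3.2 kHz.
13.4 kHz mod fs = 5.7 kHz.
5.7 kHz > fs/2 = 3.85 kHz, folds to fs − 5.7 kHz = 2 kHz.
13.6 kHz mod fs = 5.9 kHz.
5.9 kHz > fs/2 = 3.85 kHz, folds to fs − 5.9 kHz = 1.8 kHz.
5.7 kHz > fs/2 = 3.85 kHz, folds to fs − 5.7 kHz = 2 kHz.
5.7 kHz and 13.4 kHz both map to 2 kHz.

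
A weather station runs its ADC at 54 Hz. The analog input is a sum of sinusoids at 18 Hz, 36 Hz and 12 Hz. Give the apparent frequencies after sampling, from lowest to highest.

12 Hz, 18 Hz

fs/2 = 27 Hz.
18 Hz ≤ fs/2 = 27 Hz, passes unchanged.
36 Hz > fs/2 = 27 Hz, folds to fs − 36 Hz = 18 Hz.
12 Hz ≤ fs/2 = 27 Hz, passes unchanged.
Distinct values: {12 Hz, 18 Hz}.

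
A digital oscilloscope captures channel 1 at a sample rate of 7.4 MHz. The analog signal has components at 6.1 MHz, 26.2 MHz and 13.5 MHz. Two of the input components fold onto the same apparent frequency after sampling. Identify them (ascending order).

fs/2 = 3.7 MHz.
6.1 MHz > fs/2 = 3.7 MHz, folds to fs − 6.1 MHz = 1.3 MHz.
26.2 MHz mod fs = 4 MHz.
4 MHz > fs/2 = 3.7 MHz, folds to fs − 4 MHz = 3.4 MHz.
13.5 MHz mod fs = 6.1 MHz.
6.1 MHz > fs/2 = 3.7 MHz, folds to fs − 6.1 MHz = 1.3 MHz.
6.1 MHz and 13.5 MHz both map to 1.3 MHz.

6.1 MHz, 13.5 MHz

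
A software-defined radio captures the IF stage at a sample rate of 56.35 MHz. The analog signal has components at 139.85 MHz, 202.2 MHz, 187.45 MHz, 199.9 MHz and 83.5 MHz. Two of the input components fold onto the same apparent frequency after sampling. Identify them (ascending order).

fs/2 = 28.175 MHz.
139.85 MHz mod fs = 27.15 MHz.
27.15 MHz ≤ fs/2 = 28.175 MHz, appears at 27.15 MHz.
202.2 MHz mod fs = 33.15 MHz.
33.15 MHz > fs/2 = 28.175 MHz, folds to fs − 33.15 MHz = 23.2 MHz.
187.45 MHz mod fs = 18.4 MHz.
18.4 MHz ≤ fs/2 = 28.175 MHz, appears at 18.4 MHz.
199.9 MHz mod fs = 30.85 MHz.
30.85 MHz > fs/2 = 28.175 MHz, folds to fs − 30.85 MHz = 25.5 MHz.
83.5 MHz mod fs = 27.15 MHz.
27.15 MHz ≤ fs/2 = 28.175 MHz, appears at 27.15 MHz.
83.5 MHz and 139.85 MHz both map to 27.15 MHz.

83.5 MHz, 139.85 MHz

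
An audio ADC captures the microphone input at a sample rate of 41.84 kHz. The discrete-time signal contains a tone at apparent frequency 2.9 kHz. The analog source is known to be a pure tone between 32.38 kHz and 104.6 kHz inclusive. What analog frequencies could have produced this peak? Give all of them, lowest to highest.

Frequencies that alias to 2.9 kHz are k·fs ± 2.9 kHz for integer k ≥ 0.
k=0: 2.9 kHz.
k=1: 38.94 kHz, 44.74 kHz.
k=2: 80.78 kHz, 86.58 kHz.
k=3: 122.62 kHz, 128.42 kHz.
Within [32.38 kHz, 104.6 kHz]: 38.94 kHz, 44.74 kHz, 80.78 kHz, 86.58 kHz.

38.94 kHz, 44.74 kHz, 80.78 kHz, 86.58 kHz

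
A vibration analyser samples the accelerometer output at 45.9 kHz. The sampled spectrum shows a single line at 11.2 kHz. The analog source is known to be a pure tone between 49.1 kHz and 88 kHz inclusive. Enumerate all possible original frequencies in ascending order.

Frequencies that alias to 11.2 kHz are k·fs ± 11.2 kHz for integer k ≥ 0.
k=0: 11.2 kHz.
k=1: 34.7 kHz, 57.1 kHz.
k=2: 80.6 kHz, 103 kHz.
k=3: 126.5 kHz, 148.9 kHz.
Within [49.1 kHz, 88 kHz]: 57.1 kHz, 80.6 kHz.

57.1 kHz, 80.6 kHz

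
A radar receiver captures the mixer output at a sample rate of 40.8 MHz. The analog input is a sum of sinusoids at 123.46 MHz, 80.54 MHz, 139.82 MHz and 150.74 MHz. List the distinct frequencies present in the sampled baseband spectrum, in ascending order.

1.06 MHz, 12.46 MHz, 17.42 MHz

fs/2 = 20.4 MHz.
123.46 MHz mod fs = 1.06 MHz.
1.06 MHz ≤ fs/2 = 20.4 MHz, appears at 1.06 MHz.
80.54 MHz mod fs = 39.74 MHz.
39.74 MHz > fs/2 = 20.4 MHz, folds to fs − 39.74 MHz = 1.06 MHz.
139.82 MHz mod fs = 17.42 MHz.
17.42 MHz ≤ fs/2 = 20.4 MHz, appears at 17.42 MHz.
150.74 MHz mod fs = 28.34 MHz.
28.34 MHz > fs/2 = 20.4 MHz, folds to fs − 28.34 MHz = 12.46 MHz.
Distinct values: {1.06 MHz, 12.46 MHz, 17.42 MHz}.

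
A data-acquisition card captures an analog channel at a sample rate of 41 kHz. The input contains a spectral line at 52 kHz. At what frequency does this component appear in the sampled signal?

52 kHz mod fs = 11 kHz.
11 kHz ≤ fs/2 = 20.5 kHz, appears at 11 kHz.

11 kHz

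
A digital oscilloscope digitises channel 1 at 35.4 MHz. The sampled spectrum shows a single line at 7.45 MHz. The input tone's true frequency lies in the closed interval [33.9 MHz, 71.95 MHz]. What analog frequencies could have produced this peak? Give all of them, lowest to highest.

42.85 MHz, 63.35 MHz

Frequencies that alias to 7.45 MHz are k·fs ± 7.45 MHz for integer k ≥ 0.
k=0: 7.45 MHz.
k=1: 27.95 MHz, 42.85 MHz.
k=2: 63.35 MHz, 78.25 MHz.
k=3: 98.75 MHz, 113.65 MHz.
Within [33.9 MHz, 71.95 MHz]: 42.85 MHz, 63.35 MHz.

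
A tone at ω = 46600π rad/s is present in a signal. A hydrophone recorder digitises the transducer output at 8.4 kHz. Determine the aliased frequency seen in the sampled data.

1.9 kHz

ω = 46600π rad/s → f = ω/(2π) = 23300 Hz = 23.3 kHz.
23.3 kHz mod fs = 6.5 kHz.
6.5 kHz > fs/2 = 4.2 kHz, folds to fs − 6.5 kHz = 1.9 kHz.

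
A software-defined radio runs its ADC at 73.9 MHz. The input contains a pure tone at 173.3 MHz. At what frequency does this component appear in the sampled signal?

173.3 MHz mod fs = 25.5 MHz.
25.5 MHz ≤ fs/2 = 36.95 MHz, appears at 25.5 MHz.

25.5 MHz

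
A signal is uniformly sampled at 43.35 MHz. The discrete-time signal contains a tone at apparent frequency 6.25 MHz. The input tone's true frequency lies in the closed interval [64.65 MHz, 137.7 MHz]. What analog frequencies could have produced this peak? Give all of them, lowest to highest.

Frequencies that alias to 6.25 MHz are k·fs ± 6.25 MHz for integer k ≥ 0.
k=0: 6.25 MHz.
k=1: 37.1 MHz, 49.6 MHz.
k=2: 80.45 MHz, 92.95 MHz.
k=3: 123.8 MHz, 136.3 MHz.
k=4: 167.15 MHz, 179.65 MHz.
Within [64.65 MHz, 137.7 MHz]: 80.45 MHz, 92.95 MHz, 123.8 MHz, 136.3 MHz.

80.45 MHz, 92.95 MHz, 123.8 MHz, 136.3 MHz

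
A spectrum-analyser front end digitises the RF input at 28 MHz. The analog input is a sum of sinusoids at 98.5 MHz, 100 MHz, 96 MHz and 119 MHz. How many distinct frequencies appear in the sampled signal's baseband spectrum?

3

fs/2 = 14 MHz.
98.5 MHz mod fs = 14.5 MHz.
14.5 MHz > fs/2 = 14 MHz, folds to fs − 14.5 MHz = 13.5 MHz.
100 MHz mod fs = 16 MHz.
16 MHz > fs/2 = 14 MHz, folds to fs − 16 MHz = 12 MHz.
96 MHz mod fs = 12 MHz.
12 MHz ≤ fs/2 = 14 MHz, appears at 12 MHz.
119 MHz mod fs = 7 MHz.
7 MHz ≤ fs/2 = 14 MHz, appears at 7 MHz.
Distinct values: {7 MHz, 12 MHz, 13.5 MHz} → 3.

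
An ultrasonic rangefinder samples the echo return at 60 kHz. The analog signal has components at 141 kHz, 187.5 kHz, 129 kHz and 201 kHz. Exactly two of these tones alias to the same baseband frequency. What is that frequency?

21 kHz

fs/2 = 30 kHz.
141 kHz mod fs = 21 kHz.
21 kHz ≤ fs/2 = 30 kHz, appears at 21 kHz.
187.5 kHz mod fs = 7.5 kHz.
7.5 kHz ≤ fs/2 = 30 kHz, appears at 7.5 kHz.
129 kHz mod fs = 9 kHz.
9 kHz ≤ fs/2 = 30 kHz, appears at 9 kHz.
201 kHz mod fs = 21 kHz.
21 kHz ≤ fs/2 = 30 kHz, appears at 21 kHz.
141 kHz and 201 kHz both map to 21 kHz.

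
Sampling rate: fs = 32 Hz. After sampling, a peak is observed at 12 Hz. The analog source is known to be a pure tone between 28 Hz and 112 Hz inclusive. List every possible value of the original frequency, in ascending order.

44 Hz, 52 Hz, 76 Hz, 84 Hz, 108 Hz

Frequencies that alias to 12 Hz are k·fs ± 12 Hz for integer k ≥ 0.
k=0: 12 Hz.
k=1: 20 Hz, 44 Hz.
k=2: 52 Hz, 76 Hz.
k=3: 84 Hz, 108 Hz.
k=4: 116 Hz, 140 Hz.
Within [28 Hz, 112 Hz]: 44 Hz, 52 Hz, 76 Hz, 84 Hz, 108 Hz.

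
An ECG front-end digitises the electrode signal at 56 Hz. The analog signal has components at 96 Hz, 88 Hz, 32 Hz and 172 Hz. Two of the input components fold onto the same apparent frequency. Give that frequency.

fs/2 = 28 Hz.
96 Hz mod fs = 40 Hz.
40 Hz > fs/2 = 28 Hz, folds to fs − 40 Hz = 16 Hz.
88 Hz mod fs = 32 Hz.
32 Hz > fs/2 = 28 Hz, folds to fs − 32 Hz = 24 Hz.
32 Hz > fs/2 = 28 Hz, folds to fs − 32 Hz = 24 Hz.
172 Hz mod fs = 4 Hz.
4 Hz ≤ fs/2 = 28 Hz, appears at 4 Hz.
32 Hz and 88 Hz both map to 24 Hz.

24 Hz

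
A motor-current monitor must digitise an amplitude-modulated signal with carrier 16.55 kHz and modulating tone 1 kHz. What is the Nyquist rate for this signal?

35.1 kHz

AM sidebands sit at fc ± fm = 15.55 kHz and 17.55 kHz.
Highest-frequency component: 17.55 kHz.
Nyquist rate = 2 × 17.55 kHz = 35.1 kHz.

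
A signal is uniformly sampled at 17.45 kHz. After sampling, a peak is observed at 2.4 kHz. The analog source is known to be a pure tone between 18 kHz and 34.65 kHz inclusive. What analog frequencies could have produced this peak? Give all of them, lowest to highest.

Frequencies that alias to 2.4 kHz are k·fs ± 2.4 kHz for integer k ≥ 0.
k=0: 2.4 kHz.
k=1: 15.05 kHz, 19.85 kHz.
k=2: 32.5 kHz, 37.3 kHz.
k=3: 49.95 kHz, 54.75 kHz.
Within [18 kHz, 34.65 kHz]: 19.85 kHz, 32.5 kHz.

19.85 kHz, 32.5 kHz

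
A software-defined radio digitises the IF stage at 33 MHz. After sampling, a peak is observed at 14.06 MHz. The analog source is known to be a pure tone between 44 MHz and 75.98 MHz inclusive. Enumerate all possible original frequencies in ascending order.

Frequencies that alias to 14.06 MHz are k·fs ± 14.06 MHz for integer k ≥ 0.
k=0: 14.06 MHz.
k=1: 18.94 MHz, 47.06 MHz.
k=2: 51.94 MHz, 80.06 MHz.
k=3: 84.94 MHz, 113.06 MHz.
Within [44 MHz, 75.98 MHz]: 47.06 MHz, 51.94 MHz.

47.06 MHz, 51.94 MHz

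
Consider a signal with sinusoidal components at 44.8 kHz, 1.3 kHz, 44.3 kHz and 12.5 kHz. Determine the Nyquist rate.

89.6 kHz

Highest-frequency component: 44.8 kHz.
Nyquist rate = 2 × 44.8 kHz = 89.6 kHz.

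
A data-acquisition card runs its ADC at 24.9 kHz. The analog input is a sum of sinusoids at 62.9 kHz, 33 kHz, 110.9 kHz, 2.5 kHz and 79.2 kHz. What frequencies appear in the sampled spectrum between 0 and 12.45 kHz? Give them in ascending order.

2.5 kHz, 4.5 kHz, 8.1 kHz, 11.3 kHz, 11.8 kHz

fs/2 = 12.45 kHz.
62.9 kHz mod fs = 13.1 kHz.
13.1 kHz > fs/2 = 12.45 kHz, folds to fs − 13.1 kHz = 11.8 kHz.
33 kHz mod fs = 8.1 kHz.
8.1 kHz ≤ fs/2 = 12.45 kHz, appears at 8.1 kHz.
110.9 kHz mod fs = 11.3 kHz.
11.3 kHz ≤ fs/2 = 12.45 kHz, appears at 11.3 kHz.
2.5 kHz ≤ fs/2 = 12.45 kHz, passes unchanged.
79.2 kHz mod fs = 4.5 kHz.
4.5 kHz ≤ fs/2 = 12.45 kHz, appears at 4.5 kHz.
Distinct values: {2.5 kHz, 4.5 kHz, 8.1 kHz, 11.3 kHz, 11.8 kHz}.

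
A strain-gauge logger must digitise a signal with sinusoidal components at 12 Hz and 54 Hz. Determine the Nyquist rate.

108 Hz

Highest-frequency component: 54 Hz.
Nyquist rate = 2 × 54 Hz = 108 Hz.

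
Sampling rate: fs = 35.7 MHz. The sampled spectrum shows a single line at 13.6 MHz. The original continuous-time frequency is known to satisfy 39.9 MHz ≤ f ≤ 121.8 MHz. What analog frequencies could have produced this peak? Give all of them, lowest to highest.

49.3 MHz, 57.8 MHz, 85 MHz, 93.5 MHz, 120.7 MHz

Frequencies that alias to 13.6 MHz are k·fs ± 13.6 MHz for integer k ≥ 0.
k=0: 13.6 MHz.
k=1: 22.1 MHz, 49.3 MHz.
k=2: 57.8 MHz, 85 MHz.
k=3: 93.5 MHz, 120.7 MHz.
k=4: 129.2 MHz, 156.4 MHz.
Within [39.9 MHz, 121.8 MHz]: 49.3 MHz, 57.8 MHz, 85 MHz, 93.5 MHz, 120.7 MHz.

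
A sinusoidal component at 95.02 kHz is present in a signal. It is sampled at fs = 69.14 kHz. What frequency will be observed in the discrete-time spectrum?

95.02 kHz mod fs = 25.88 kHz.
25.88 kHz ≤ fs/2 = 34.57 kHz, appears at 25.88 kHz.

25.88 kHz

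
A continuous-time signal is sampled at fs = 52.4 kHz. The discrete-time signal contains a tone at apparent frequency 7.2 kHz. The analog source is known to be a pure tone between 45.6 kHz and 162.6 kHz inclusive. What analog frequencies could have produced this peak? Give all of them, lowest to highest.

Frequencies that alias to 7.2 kHz are k·fs ± 7.2 kHz for integer k ≥ 0.
k=0: 7.2 kHz.
k=1: 45.2 kHz, 59.6 kHz.
k=2: 97.6 kHz, 112 kHz.
k=3: 150 kHz, 164.4 kHz.
k=4: 202.4 kHz, 216.8 kHz.
Within [45.6 kHz, 162.6 kHz]: 59.6 kHz, 97.6 kHz, 112 kHz, 150 kHz.

59.6 kHz, 97.6 kHz, 112 kHz, 150 kHz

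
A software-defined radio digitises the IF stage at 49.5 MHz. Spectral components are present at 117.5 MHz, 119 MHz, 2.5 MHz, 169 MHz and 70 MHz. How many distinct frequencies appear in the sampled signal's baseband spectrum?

fs/2 = 24.75 MHz.
117.5 MHz mod fs = 18.5 MHz.
18.5 MHz ≤ fs/2 = 24.75 MHz, appears at 18.5 MHz.
119 MHz mod fs = 20 MHz.
20 MHz ≤ fs/2 = 24.75 MHz, appears at 20 MHz.
2.5 MHz ≤ fs/2 = 24.75 MHz, passes unchanged.
169 MHz mod fs = 20.5 MHz.
20.5 MHz ≤ fs/2 = 24.75 MHz, appears at 20.5 MHz.
70 MHz mod fs = 20.5 MHz.
20.5 MHz ≤ fs/2 = 24.75 MHz, appears at 20.5 MHz.
Distinct values: {2.5 MHz, 18.5 MHz, 20 MHz, 20.5 MHz} → 4.

4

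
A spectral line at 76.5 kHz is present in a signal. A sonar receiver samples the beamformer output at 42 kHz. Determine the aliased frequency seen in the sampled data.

76.5 kHz mod fs = 34.5 kHz.
34.5 kHz > fs/2 = 21 kHz, folds to fs − 34.5 kHz = 7.5 kHz.

7.5 kHz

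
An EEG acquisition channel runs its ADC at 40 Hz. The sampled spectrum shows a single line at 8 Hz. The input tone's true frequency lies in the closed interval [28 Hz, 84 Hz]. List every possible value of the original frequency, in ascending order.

Frequencies that alias to 8 Hz are k·fs ± 8 Hz for integer k ≥ 0.
k=0: 8 Hz.
k=1: 32 Hz, 48 Hz.
k=2: 72 Hz, 88 Hz.
k=3: 112 Hz, 128 Hz.
Within [28 Hz, 84 Hz]: 32 Hz, 48 Hz, 72 Hz.

32 Hz, 48 Hz, 72 Hz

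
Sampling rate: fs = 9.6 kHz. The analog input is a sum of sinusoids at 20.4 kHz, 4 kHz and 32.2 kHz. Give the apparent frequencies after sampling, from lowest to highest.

1.2 kHz, 3.4 kHz, 4 kHz

fs/2 = 4.8 kHz.
20.4 kHz mod fs = 1.2 kHz.
1.2 kHz ≤ fs/2 = 4.8 kHz, appears at 1.2 kHz.
4 kHz ≤ fs/2 = 4.8 kHz, passes unchanged.
32.2 kHz mod fs = 3.4 kHz.
3.4 kHz ≤ fs/2 = 4.8 kHz, appears at 3.4 kHz.
Distinct values: {1.2 kHz, 3.4 kHz, 4 kHz}.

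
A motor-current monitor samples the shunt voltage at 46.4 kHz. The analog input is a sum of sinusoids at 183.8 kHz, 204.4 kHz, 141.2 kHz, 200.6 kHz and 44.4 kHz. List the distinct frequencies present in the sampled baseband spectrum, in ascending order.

1.8 kHz, 2 kHz, 15 kHz, 18.8 kHz

fs/2 = 23.2 kHz.
183.8 kHz mod fs = 44.6 kHz.
44.6 kHz > fs/2 = 23.2 kHz, folds to fs − 44.6 kHz = 1.8 kHz.
204.4 kHz mod fs = 18.8 kHz.
18.8 kHz ≤ fs/2 = 23.2 kHz, appears at 18.8 kHz.
141.2 kHz mod fs = 2 kHz.
2 kHz ≤ fs/2 = 23.2 kHz, appears at 2 kHz.
200.6 kHz mod fs = 15 kHz.
15 kHz ≤ fs/2 = 23.2 kHz, appears at 15 kHz.
44.4 kHz > fs/2 = 23.2 kHz, folds to fs − 44.4 kHz = 2 kHz.
Distinct values: {1.8 kHz, 2 kHz, 15 kHz, 18.8 kHz}.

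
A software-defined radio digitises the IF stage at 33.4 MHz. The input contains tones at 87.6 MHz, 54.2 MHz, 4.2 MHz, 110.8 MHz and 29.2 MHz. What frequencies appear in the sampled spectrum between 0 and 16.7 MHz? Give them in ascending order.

4.2 MHz, 10.6 MHz, 12.6 MHz

fs/2 = 16.7 MHz.
87.6 MHz mod fs = 20.8 MHz.
20.8 MHz > fs/2 = 16.7 MHz, folds to fs − 20.8 MHz = 12.6 MHz.
54.2 MHz mod fs = 20.8 MHz.
20.8 MHz > fs/2 = 16.7 MHz, folds to fs − 20.8 MHz = 12.6 MHz.
4.2 MHz ≤ fs/2 = 16.7 MHz, passes unchanged.
110.8 MHz mod fs = 10.6 MHz.
10.6 MHz ≤ fs/2 = 16.7 MHz, appears at 10.6 MHz.
29.2 MHz > fs/2 = 16.7 MHz, folds to fs − 29.2 MHz = 4.2 MHz.
Distinct values: {4.2 MHz, 10.6 MHz, 12.6 MHz}.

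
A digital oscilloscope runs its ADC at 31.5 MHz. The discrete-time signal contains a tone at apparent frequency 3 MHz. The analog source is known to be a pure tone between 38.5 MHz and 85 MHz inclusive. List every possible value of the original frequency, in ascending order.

60 MHz, 66 MHz

Frequencies that alias to 3 MHz are k·fs ± 3 MHz for integer k ≥ 0.
k=0: 3 MHz.
k=1: 28.5 MHz, 34.5 MHz.
k=2: 60 MHz, 66 MHz.
k=3: 91.5 MHz, 97.5 MHz.
Within [38.5 MHz, 85 MHz]: 60 MHz, 66 MHz.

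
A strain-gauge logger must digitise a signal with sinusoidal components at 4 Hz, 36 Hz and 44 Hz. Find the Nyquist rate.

Highest-frequency component: 44 Hz.
Nyquist rate = 2 × 44 Hz = 88 Hz.

88 Hz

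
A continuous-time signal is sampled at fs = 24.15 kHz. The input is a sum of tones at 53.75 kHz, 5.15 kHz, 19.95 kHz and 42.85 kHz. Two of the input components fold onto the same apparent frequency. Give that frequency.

5.45 kHz

fs/2 = 12.075 kHz.
53.75 kHz mod fs = 5.45 kHz.
5.45 kHz ≤ fs/2 = 12.075 kHz, appears at 5.45 kHz.
5.15 kHz ≤ fs/2 = 12.075 kHz, passes unchanged.
19.95 kHz > fs/2 = 12.075 kHz, folds to fs − 19.95 kHz = 4.2 kHz.
42.85 kHz mod fs = 18.7 kHz.
18.7 kHz > fs/2 = 12.075 kHz, folds to fs − 18.7 kHz = 5.45 kHz.
42.85 kHz and 53.75 kHz both map to 5.45 kHz.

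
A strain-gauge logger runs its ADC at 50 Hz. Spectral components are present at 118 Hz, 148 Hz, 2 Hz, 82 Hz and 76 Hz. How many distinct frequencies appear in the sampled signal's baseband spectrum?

fs/2 = 25 Hz.
118 Hz mod fs = 18 Hz.
18 Hz ≤ fs/2 = 25 Hz, appears at 18 Hz.
148 Hz mod fs = 48 Hz.
48 Hz > fs/2 = 25 Hz, folds to fs − 48 Hz = 2 Hz.
2 Hz ≤ fs/2 = 25 Hz, passes unchanged.
82 Hz mod fs = 32 Hz.
32 Hz > fs/2 = 25 Hz, folds to fs − 32 Hz = 18 Hz.
76 Hz mod fs = 26 Hz.
26 Hz > fs/2 = 25 Hz, folds to fs − 26 Hz = 24 Hz.
Distinct values: {2 Hz, 18 Hz, 24 Hz} → 3.

3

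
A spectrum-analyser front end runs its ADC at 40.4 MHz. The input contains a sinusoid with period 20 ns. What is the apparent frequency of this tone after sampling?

T = 20 ns → f = 1/T = 50 MHz.
50 MHz mod fs = 9.6 MHz.
9.6 MHz ≤ fs/2 = 20.2 MHz, appears at 9.6 MHz.

9.6 MHz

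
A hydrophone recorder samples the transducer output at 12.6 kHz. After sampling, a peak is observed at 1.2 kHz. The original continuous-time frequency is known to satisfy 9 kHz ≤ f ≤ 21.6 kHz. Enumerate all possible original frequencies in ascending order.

Frequencies that alias to 1.2 kHz are k·fs ± 1.2 kHz for integer k ≥ 0.
k=0: 1.2 kHz.
k=1: 11.4 kHz, 13.8 kHz.
k=2: 24 kHz, 26.4 kHz.
Within [9 kHz, 21.6 kHz]: 11.4 kHz, 13.8 kHz.

11.4 kHz, 13.8 kHz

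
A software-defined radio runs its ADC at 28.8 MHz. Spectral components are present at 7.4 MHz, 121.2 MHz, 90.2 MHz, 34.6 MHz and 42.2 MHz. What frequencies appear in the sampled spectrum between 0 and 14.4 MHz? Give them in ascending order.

3.8 MHz, 5.8 MHz, 6 MHz, 7.4 MHz, 13.4 MHz

fs/2 = 14.4 MHz.
7.4 MHz ≤ fs/2 = 14.4 MHz, passes unchanged.
121.2 MHz mod fs = 6 MHz.
6 MHz ≤ fs/2 = 14.4 MHz, appears at 6 MHz.
90.2 MHz mod fs = 3.8 MHz.
3.8 MHz ≤ fs/2 = 14.4 MHz, appears at 3.8 MHz.
34.6 MHz mod fs = 5.8 MHz.
5.8 MHz ≤ fs/2 = 14.4 MHz, appears at 5.8 MHz.
42.2 MHz mod fs = 13.4 MHz.
13.4 MHz ≤ fs/2 = 14.4 MHz, appears at 13.4 MHz.
Distinct values: {3.8 MHz, 5.8 MHz, 6 MHz, 7.4 MHz, 13.4 MHz}.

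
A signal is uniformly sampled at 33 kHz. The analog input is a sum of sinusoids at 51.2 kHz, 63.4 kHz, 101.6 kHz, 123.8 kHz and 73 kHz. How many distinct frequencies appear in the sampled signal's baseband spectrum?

4

fs/2 = 16.5 kHz.
51.2 kHz mod fs = 18.2 kHz.
18.2 kHz > fs/2 = 16.5 kHz, folds to fs − 18.2 kHz = 14.8 kHz.
63.4 kHz mod fs = 30.4 kHz.
30.4 kHz > fs/2 = 16.5 kHz, folds to fs − 30.4 kHz = 2.6 kHz.
101.6 kHz mod fs = 2.6 kHz.
2.6 kHz ≤ fs/2 = 16.5 kHz, appears at 2.6 kHz.
123.8 kHz mod fs = 24.8 kHz.
24.8 kHz > fs/2 = 16.5 kHz, folds to fs − 24.8 kHz = 8.2 kHz.
73 kHz mod fs = 7 kHz.
7 kHz ≤ fs/2 = 16.5 kHz, appears at 7 kHz.
Distinct values: {2.6 kHz, 7 kHz, 8.2 kHz, 14.8 kHz} → 4.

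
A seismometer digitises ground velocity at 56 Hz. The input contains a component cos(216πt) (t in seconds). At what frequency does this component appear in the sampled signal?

4 Hz

ω = 216π rad/s → f = ω/(2π) = 108 Hz.
108 Hz mod fs = 52 Hz.
52 Hz > fs/2 = 28 Hz, folds to fs − 52 Hz = 4 Hz.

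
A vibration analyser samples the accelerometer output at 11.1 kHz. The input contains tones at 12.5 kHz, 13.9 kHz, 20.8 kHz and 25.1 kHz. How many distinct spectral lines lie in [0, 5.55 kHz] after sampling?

3

fs/2 = 5.55 kHz.
12.5 kHz mod fs = 1.4 kHz.
1.4 kHz ≤ fs/2 = 5.55 kHz, appears at 1.4 kHz.
13.9 kHz mod fs = 2.8 kHz.
2.8 kHz ≤ fs/2 = 5.55 kHz, appears at 2.8 kHz.
20.8 kHz mod fs = 9.7 kHz.
9.7 kHz > fs/2 = 5.55 kHz, folds to fs − 9.7 kHz = 1.4 kHz.
25.1 kHz mod fs = 2.9 kHz.
2.9 kHz ≤ fs/2 = 5.55 kHz, appears at 2.9 kHz.
Distinct values: {1.4 kHz, 2.8 kHz, 2.9 kHz} → 3.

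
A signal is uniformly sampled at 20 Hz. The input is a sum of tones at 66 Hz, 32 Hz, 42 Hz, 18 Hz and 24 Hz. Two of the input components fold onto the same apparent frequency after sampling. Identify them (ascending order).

fs/2 = 10 Hz.
66 Hz mod fs = 6 Hz.
6 Hz ≤ fs/2 = 10 Hz, appears at 6 Hz.
32 Hz mod fs = 12 Hz.
12 Hz > fs/2 = 10 Hz, folds to fs − 12 Hz = 8 Hz.
42 Hz mod fs = 2 Hz.
2 Hz ≤ fs/2 = 10 Hz, appears at 2 Hz.
18 Hz > fs/2 = 10 Hz, folds to fs − 18 Hz = 2 Hz.
24 Hz mod fs = 4 Hz.
4 Hz ≤ fs/2 = 10 Hz, appears at 4 Hz.
18 Hz and 42 Hz both map to 2 Hz.

18 Hz, 42 Hz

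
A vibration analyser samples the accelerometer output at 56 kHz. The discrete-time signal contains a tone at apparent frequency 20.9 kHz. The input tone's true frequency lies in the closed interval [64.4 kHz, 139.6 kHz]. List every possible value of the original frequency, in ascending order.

76.9 kHz, 91.1 kHz, 132.9 kHz

Frequencies that alias to 20.9 kHz are k·fs ± 20.9 kHz for integer k ≥ 0.
k=0: 20.9 kHz.
k=1: 35.1 kHz, 76.9 kHz.
k=2: 91.1 kHz, 132.9 kHz.
k=3: 147.1 kHz, 188.9 kHz.
Within [64.4 kHz, 139.6 kHz]: 76.9 kHz, 91.1 kHz, 132.9 kHz.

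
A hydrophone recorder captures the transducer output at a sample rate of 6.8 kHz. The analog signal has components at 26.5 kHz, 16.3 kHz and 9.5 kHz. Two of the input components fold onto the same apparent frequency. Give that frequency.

2.7 kHz

fs/2 = 3.4 kHz.
26.5 kHz mod fs = 6.1 kHz.
6.1 kHz > fs/2 = 3.4 kHz, folds to fs − 6.1 kHz = 0.7 kHz.
16.3 kHz mod fs = 2.7 kHz.
2.7 kHz ≤ fs/2 = 3.4 kHz, appears at 2.7 kHz.
9.5 kHz mod fs = 2.7 kHz.
2.7 kHz ≤ fs/2 = 3.4 kHz, appears at 2.7 kHz.
9.5 kHz and 16.3 kHz both map to 2.7 kHz.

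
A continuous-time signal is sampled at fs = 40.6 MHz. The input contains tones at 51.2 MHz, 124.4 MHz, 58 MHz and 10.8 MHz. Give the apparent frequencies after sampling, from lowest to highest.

2.6 MHz, 10.6 MHz, 10.8 MHz, 17.4 MHz

fs/2 = 20.3 MHz.
51.2 MHz mod fs = 10.6 MHz.
10.6 MHz ≤ fs/2 = 20.3 MHz, appears at 10.6 MHz.
124.4 MHz mod fs = 2.6 MHz.
2.6 MHz ≤ fs/2 = 20.3 MHz, appears at 2.6 MHz.
58 MHz mod fs = 17.4 MHz.
17.4 MHz ≤ fs/2 = 20.3 MHz, appears at 17.4 MHz.
10.8 MHz ≤ fs/2 = 20.3 MHz, passes unchanged.
Distinct values: {2.6 MHz, 10.6 MHz, 10.8 MHz, 17.4 MHz}.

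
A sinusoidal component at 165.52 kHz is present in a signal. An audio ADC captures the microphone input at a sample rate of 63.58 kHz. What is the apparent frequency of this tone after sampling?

25.22 kHz

165.52 kHz mod fs = 38.36 kHz.
38.36 kHz > fs/2 = 31.79 kHz, folds to fs − 38.36 kHz = 25.22 kHz.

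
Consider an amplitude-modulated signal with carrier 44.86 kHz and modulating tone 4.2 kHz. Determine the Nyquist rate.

AM sidebands sit at fc ± fm = 40.66 kHz and 49.06 kHz.
Highest-frequency component: 49.06 kHz.
Nyquist rate = 2 × 49.06 kHz = 98.12 kHz.

98.12 kHz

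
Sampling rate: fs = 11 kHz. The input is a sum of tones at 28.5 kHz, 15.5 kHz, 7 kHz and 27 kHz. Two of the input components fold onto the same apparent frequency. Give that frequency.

4.5 kHz

fs/2 = 5.5 kHz.
28.5 kHz mod fs = 6.5 kHz.
6.5 kHz > fs/2 = 5.5 kHz, folds to fs − 6.5 kHz = 4.5 kHz.
15.5 kHz mod fs = 4.5 kHz.
4.5 kHz ≤ fs/2 = 5.5 kHz, appears at 4.5 kHz.
7 kHz > fs/2 = 5.5 kHz, folds to fs − 7 kHz = 4 kHz.
27 kHz mod fs = 5 kHz.
5 kHz ≤ fs/2 = 5.5 kHz, appears at 5 kHz.
15.5 kHz and 28.5 kHz both map to 4.5 kHz.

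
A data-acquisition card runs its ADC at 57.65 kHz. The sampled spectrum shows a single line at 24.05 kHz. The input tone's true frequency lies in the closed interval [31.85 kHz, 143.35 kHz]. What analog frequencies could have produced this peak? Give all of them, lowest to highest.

Frequencies that alias to 24.05 kHz are k·fs ± 24.05 kHz for integer k ≥ 0.
k=0: 24.05 kHz.
k=1: 33.6 kHz, 81.7 kHz.
k=2: 91.25 kHz, 139.35 kHz.
k=3: 148.9 kHz, 197 kHz.
Within [31.85 kHz, 143.35 kHz]: 33.6 kHz, 81.7 kHz, 91.25 kHz, 139.35 kHz.

33.6 kHz, 81.7 kHz, 91.25 kHz, 139.35 kHz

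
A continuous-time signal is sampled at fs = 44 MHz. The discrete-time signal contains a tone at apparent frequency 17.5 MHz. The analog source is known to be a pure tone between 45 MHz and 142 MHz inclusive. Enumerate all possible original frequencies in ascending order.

61.5 MHz, 70.5 MHz, 105.5 MHz, 114.5 MHz

Frequencies that alias to 17.5 MHz are k·fs ± 17.5 MHz for integer k ≥ 0.
k=0: 17.5 MHz.
k=1: 26.5 MHz, 61.5 MHz.
k=2: 70.5 MHz, 105.5 MHz.
k=3: 114.5 MHz, 149.5 MHz.
k=4: 158.5 MHz, 193.5 MHz.
Within [45 MHz, 142 MHz]: 61.5 MHz, 70.5 MHz, 105.5 MHz, 114.5 MHz.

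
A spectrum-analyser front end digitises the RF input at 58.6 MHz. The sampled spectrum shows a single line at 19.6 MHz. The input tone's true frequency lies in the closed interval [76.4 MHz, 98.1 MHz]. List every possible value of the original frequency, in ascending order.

78.2 MHz, 97.6 MHz

Frequencies that alias to 19.6 MHz are k·fs ± 19.6 MHz for integer k ≥ 0.
k=0: 19.6 MHz.
k=1: 39 MHz, 78.2 MHz.
k=2: 97.6 MHz, 136.8 MHz.
k=3: 156.2 MHz, 195.4 MHz.
Within [76.4 MHz, 98.1 MHz]: 78.2 MHz, 97.6 MHz.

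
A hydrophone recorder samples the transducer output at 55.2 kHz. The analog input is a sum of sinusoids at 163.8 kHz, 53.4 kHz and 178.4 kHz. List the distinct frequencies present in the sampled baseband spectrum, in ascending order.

fs/2 = 27.6 kHz.
163.8 kHz mod fs = 53.4 kHz.
53.4 kHz > fs/2 = 27.6 kHz, folds to fs − 53.4 kHz = 1.8 kHz.
53.4 kHz > fs/2 = 27.6 kHz, folds to fs − 53.4 kHz = 1.8 kHz.
178.4 kHz mod fs = 12.8 kHz.
12.8 kHz ≤ fs/2 = 27.6 kHz, appears at 12.8 kHz.
Distinct values: {1.8 kHz, 12.8 kHz}.

1.8 kHz, 12.8 kHz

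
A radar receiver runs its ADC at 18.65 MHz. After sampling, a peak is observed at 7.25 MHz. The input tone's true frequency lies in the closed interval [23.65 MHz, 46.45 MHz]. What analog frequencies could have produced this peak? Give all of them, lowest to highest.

Frequencies that alias to 7.25 MHz are k·fs ± 7.25 MHz for integer k ≥ 0.
k=0: 7.25 MHz.
k=1: 11.4 MHz, 25.9 MHz.
k=2: 30.05 MHz, 44.55 MHz.
k=3: 48.7 MHz, 63.2 MHz.
Within [23.65 MHz, 46.45 MHz]: 25.9 MHz, 30.05 MHz, 44.55 MHz.

25.9 MHz, 30.05 MHz, 44.55 MHz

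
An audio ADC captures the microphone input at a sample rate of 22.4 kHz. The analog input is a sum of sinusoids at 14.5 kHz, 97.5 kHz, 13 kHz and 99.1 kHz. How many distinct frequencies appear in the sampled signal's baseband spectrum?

3

fs/2 = 11.2 kHz.
14.5 kHz > fs/2 = 11.2 kHz, folds to fs − 14.5 kHz = 7.9 kHz.
97.5 kHz mod fs = 7.9 kHz.
7.9 kHz ≤ fs/2 = 11.2 kHz, appears at 7.9 kHz.
13 kHz > fs/2 = 11.2 kHz, folds to fs − 13 kHz = 9.4 kHz.
99.1 kHz mod fs = 9.5 kHz.
9.5 kHz ≤ fs/2 = 11.2 kHz, appears at 9.5 kHz.
Distinct values: {7.9 kHz, 9.4 kHz, 9.5 kHz} → 3.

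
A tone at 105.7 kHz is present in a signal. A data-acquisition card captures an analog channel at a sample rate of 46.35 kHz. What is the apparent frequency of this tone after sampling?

13 kHz

105.7 kHz mod fs = 13 kHz.
13 kHz ≤ fs/2 = 23.175 kHz, appears at 13 kHz.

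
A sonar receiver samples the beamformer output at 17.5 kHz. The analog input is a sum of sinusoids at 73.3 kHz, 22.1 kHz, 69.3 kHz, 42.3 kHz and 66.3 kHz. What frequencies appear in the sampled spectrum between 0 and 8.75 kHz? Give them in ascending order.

0.7 kHz, 3.3 kHz, 3.7 kHz, 4.6 kHz, 7.3 kHz

fs/2 = 8.75 kHz.
73.3 kHz mod fs = 3.3 kHz.
3.3 kHz ≤ fs/2 = 8.75 kHz, appears at 3.3 kHz.
22.1 kHz mod fs = 4.6 kHz.
4.6 kHz ≤ fs/2 = 8.75 kHz, appears at 4.6 kHz.
69.3 kHz mod fs = 16.8 kHz.
16.8 kHz > fs/2 = 8.75 kHz, folds to fs − 16.8 kHz = 0.7 kHz.
42.3 kHz mod fs = 7.3 kHz.
7.3 kHz ≤ fs/2 = 8.75 kHz, appears at 7.3 kHz.
66.3 kHz mod fs = 13.8 kHz.
13.8 kHz > fs/2 = 8.75 kHz, folds to fs − 13.8 kHz = 3.7 kHz.
Distinct values: {0.7 kHz, 3.3 kHz, 3.7 kHz, 4.6 kHz, 7.3 kHz}.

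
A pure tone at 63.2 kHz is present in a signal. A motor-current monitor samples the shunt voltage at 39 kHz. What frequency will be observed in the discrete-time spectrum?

63.2 kHz mod fs = 24.2 kHz.
24.2 kHz > fs/2 = 19.5 kHz, folds to fs − 24.2 kHz = 14.8 kHz.

14.8 kHz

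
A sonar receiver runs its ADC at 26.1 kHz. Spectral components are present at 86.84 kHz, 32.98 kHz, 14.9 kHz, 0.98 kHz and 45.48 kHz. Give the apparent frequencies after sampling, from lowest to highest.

0.98 kHz, 6.72 kHz, 6.88 kHz, 8.54 kHz, 11.2 kHz

fs/2 = 13.05 kHz.
86.84 kHz mod fs = 8.54 kHz.
8.54 kHz ≤ fs/2 = 13.05 kHz, appears at 8.54 kHz.
32.98 kHz mod fs = 6.88 kHz.
6.88 kHz ≤ fs/2 = 13.05 kHz, appears at 6.88 kHz.
14.9 kHz > fs/2 = 13.05 kHz, folds to fs − 14.9 kHz = 11.2 kHz.
0.98 kHz ≤ fs/2 = 13.05 kHz, passes unchanged.
45.48 kHz mod fs = 19.38 kHz.
19.38 kHz > fs/2 = 13.05 kHz, folds to fs − 19.38 kHz = 6.72 kHz.
Distinct values: {0.98 kHz, 6.72 kHz, 6.88 kHz, 8.54 kHz, 11.2 kHz}.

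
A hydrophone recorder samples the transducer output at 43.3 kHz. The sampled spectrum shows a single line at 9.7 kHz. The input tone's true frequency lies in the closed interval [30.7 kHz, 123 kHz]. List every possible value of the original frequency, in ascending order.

Frequencies that alias to 9.7 kHz are k·fs ± 9.7 kHz for integer k ≥ 0.
k=0: 9.7 kHz.
k=1: 33.6 kHz, 53 kHz.
k=2: 76.9 kHz, 96.3 kHz.
k=3: 120.2 kHz, 139.6 kHz.
k=4: 163.5 kHz, 182.9 kHz.
Within [30.7 kHz, 123 kHz]: 33.6 kHz, 53 kHz, 76.9 kHz, 96.3 kHz, 120.2 kHz.

33.6 kHz, 53 kHz, 76.9 kHz, 96.3 kHz, 120.2 kHz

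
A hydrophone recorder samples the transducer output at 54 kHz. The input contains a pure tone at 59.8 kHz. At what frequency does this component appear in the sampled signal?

59.8 kHz mod fs = 5.8 kHz.
5.8 kHz ≤ fs/2 = 27 kHz, appears at 5.8 kHz.

5.8 kHz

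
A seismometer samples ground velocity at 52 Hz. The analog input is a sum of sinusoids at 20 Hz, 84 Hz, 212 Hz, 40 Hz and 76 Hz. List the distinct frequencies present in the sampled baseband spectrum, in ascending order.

fs/2 = 26 Hz.
20 Hz ≤ fs/2 = 26 Hz, passes unchanged.
84 Hz mod fs = 32 Hz.
32 Hz > fs/2 = 26 Hz, folds to fs − 32 Hz = 20 Hz.
212 Hz mod fs = 4 Hz.
4 Hz ≤ fs/2 = 26 Hz, appears at 4 Hz.
40 Hz > fs/2 = 26 Hz, folds to fs − 40 Hz = 12 Hz.
76 Hz mod fs = 24 Hz.
24 Hz ≤ fs/2 = 26 Hz, appears at 24 Hz.
Distinct values: {4 Hz, 12 Hz, 20 Hz, 24 Hz}.

4 Hz, 12 Hz, 20 Hz, 24 Hz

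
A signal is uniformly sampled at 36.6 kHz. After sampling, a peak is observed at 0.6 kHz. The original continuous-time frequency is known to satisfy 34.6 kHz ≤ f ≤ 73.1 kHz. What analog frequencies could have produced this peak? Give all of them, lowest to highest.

Frequencies that alias to 0.6 kHz are k·fs ± 0.6 kHz for integer k ≥ 0.
k=0: 0.6 kHz.
k=1: 36 kHz, 37.2 kHz.
k=2: 72.6 kHz, 73.8 kHz.
k=3: 109.2 kHz, 110.4 kHz.
Within [34.6 kHz, 73.1 kHz]: 36 kHz, 37.2 kHz, 72.6 kHz.

36 kHz, 37.2 kHz, 72.6 kHz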